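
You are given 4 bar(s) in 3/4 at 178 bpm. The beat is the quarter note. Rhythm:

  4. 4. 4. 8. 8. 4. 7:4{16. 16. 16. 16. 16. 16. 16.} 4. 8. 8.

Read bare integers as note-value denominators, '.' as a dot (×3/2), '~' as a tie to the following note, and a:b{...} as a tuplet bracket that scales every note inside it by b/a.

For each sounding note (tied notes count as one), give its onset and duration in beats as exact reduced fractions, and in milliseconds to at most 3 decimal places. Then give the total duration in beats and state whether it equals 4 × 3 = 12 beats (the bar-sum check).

1) 0.0ms=0b +505.618ms=3/2b
2) 505.618ms=3/2b +505.618ms=3/2b
3) 1011.236ms=3b +505.618ms=3/2b
4) 1516.854ms=9/2b +252.809ms=3/4b
5) 1769.663ms=21/4b +252.809ms=3/4b
6) 2022.472ms=6b +505.618ms=3/2b
7) 2528.09ms=15/2b +72.231ms=3/14b
8) 2600.321ms=54/7b +72.231ms=3/14b
9) 2672.552ms=111/14b +72.231ms=3/14b
10) 2744.783ms=57/7b +72.231ms=3/14b
11) 2817.014ms=117/14b +72.231ms=3/14b
12) 2889.246ms=60/7b +72.231ms=3/14b
13) 2961.477ms=123/14b +72.231ms=3/14b
14) 3033.708ms=9b +505.618ms=3/2b
15) 3539.326ms=21/2b +252.809ms=3/4b
16) 3792.135ms=45/4b +252.809ms=3/4b
Σ=12b of 12 (178bpm 3/4) — PASS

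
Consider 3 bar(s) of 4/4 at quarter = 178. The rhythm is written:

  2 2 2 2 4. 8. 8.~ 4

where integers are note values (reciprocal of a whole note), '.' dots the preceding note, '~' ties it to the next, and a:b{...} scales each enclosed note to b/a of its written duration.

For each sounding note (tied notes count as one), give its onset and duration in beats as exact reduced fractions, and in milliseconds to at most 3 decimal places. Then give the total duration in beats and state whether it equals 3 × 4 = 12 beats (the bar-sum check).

1) 0.0ms=0b +674.157ms=2b
2) 674.157ms=2b +674.157ms=2b
3) 1348.315ms=4b +674.157ms=2b
4) 2022.472ms=6b +674.157ms=2b
5) 2696.629ms=8b +505.618ms=3/2b
6) 3202.247ms=19/2b +252.809ms=3/4b
7) 3455.056ms=41/4b +589.888ms=7/4b
Σ=12b of 12 (178bpm 4/4) — PASS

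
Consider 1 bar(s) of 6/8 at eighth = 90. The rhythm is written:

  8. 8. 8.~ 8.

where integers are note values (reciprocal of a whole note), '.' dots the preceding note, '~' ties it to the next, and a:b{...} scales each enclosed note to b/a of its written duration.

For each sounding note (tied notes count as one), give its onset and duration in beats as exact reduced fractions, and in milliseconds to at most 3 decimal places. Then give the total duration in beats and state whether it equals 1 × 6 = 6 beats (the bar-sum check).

1) 0.0ms=0b +1000.0ms=3/2b
2) 1000.0ms=3/2b +1000.0ms=3/2b
3) 2000.0ms=3b +2000.0ms=3b
Σ=6b of 6 (90bpm 6/8) — PASS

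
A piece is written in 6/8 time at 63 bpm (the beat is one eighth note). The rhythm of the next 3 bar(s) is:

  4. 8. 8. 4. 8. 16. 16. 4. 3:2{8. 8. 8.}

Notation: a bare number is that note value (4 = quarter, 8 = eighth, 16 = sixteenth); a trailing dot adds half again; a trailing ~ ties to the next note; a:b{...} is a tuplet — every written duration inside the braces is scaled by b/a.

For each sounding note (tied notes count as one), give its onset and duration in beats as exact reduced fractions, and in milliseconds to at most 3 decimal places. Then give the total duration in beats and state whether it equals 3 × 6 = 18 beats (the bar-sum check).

1) 0.0ms=0b +2857.143ms=3b
2) 2857.143ms=3b +1428.571ms=3/2b
3) 4285.714ms=9/2b +1428.571ms=3/2b
4) 5714.286ms=6b +2857.143ms=3b
5) 8571.429ms=9b +1428.571ms=3/2b
6) 10000.0ms=21/2b +714.286ms=3/4b
7) 10714.286ms=45/4b +714.286ms=3/4b
8) 11428.571ms=12b +2857.143ms=3b
9) 14285.714ms=15b +952.381ms=1b
10) 15238.095ms=16b +952.381ms=1b
11) 16190.476ms=17b +952.381ms=1b
Σ=18b of 18 (63bpm 6/8) — PASS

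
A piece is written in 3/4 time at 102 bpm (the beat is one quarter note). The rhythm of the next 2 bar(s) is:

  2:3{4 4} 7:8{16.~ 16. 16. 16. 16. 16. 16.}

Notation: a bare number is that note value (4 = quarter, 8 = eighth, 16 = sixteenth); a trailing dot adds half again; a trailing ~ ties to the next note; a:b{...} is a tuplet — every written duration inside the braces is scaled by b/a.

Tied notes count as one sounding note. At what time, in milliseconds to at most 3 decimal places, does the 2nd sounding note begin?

1. 0.0ms @ 0 + 882.353ms (3/2)
2. 882.353ms @ 3/2 + 882.353ms (3/2)
3. 1764.706ms @ 3 + 504.202ms (6/7)
4. 2268.908ms @ 27/7 + 252.101ms (3/7)
5. 2521.008ms @ 30/7 + 252.101ms (3/7)
6. 2773.109ms @ 33/7 + 252.101ms (3/7)
7. 3025.21ms @ 36/7 + 252.101ms (3/7)
8. 3277.311ms @ 39/7 + 252.101ms (3/7)

note 2 onset = 3/2b = 882.353ms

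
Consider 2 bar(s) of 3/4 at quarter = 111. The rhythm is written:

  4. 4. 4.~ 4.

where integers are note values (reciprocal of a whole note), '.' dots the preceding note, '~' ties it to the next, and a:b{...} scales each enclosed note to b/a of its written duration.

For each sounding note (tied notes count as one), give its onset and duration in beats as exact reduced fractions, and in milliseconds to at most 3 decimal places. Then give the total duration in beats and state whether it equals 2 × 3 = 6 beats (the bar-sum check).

1) 0.0ms=0b +810.811ms=3/2b
2) 810.811ms=3/2b +810.811ms=3/2b
3) 1621.622ms=3b +1621.622ms=3b
Σ=6b of 6 (111bpm 3/4) — PASS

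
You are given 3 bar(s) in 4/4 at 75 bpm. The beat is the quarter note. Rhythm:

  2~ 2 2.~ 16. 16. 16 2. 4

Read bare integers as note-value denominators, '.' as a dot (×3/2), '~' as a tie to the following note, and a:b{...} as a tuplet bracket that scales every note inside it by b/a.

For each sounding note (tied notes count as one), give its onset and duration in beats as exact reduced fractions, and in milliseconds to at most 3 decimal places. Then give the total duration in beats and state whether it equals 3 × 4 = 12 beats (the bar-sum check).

1) 0.0ms=0b +3200.0ms=4b
2) 3200.0ms=4b +2700.0ms=27/8b
3) 5900.0ms=59/8b +300.0ms=3/8b
4) 6200.0ms=31/4b +200.0ms=1/4b
5) 6400.0ms=8b +2400.0ms=3b
6) 8800.0ms=11b +800.0ms=1b
Σ=12b of 12 (75bpm 4/4) — PASS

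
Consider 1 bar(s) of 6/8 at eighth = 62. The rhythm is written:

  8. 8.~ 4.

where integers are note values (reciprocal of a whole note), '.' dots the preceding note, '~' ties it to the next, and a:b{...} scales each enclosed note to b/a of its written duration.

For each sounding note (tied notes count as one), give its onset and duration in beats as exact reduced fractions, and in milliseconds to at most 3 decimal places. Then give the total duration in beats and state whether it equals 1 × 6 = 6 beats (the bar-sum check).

1) 0.0ms=0b +1451.613ms=3/2b
2) 1451.613ms=3/2b +4354.839ms=9/2b
Σ=6b of 6 (62bpm 6/8) — PASS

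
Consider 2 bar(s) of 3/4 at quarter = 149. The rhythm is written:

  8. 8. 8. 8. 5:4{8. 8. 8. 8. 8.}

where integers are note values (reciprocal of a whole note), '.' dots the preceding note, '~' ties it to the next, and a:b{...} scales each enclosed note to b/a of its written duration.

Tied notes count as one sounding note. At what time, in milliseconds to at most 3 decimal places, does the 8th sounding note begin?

1. 0.0ms @ 0 + 302.013ms (3/4)
2. 302.013ms @ 3/4 + 302.013ms (3/4)
3. 604.027ms @ 3/2 + 302.013ms (3/4)
4. 906.04ms @ 9/4 + 302.013ms (3/4)
5. 1208.054ms @ 3 + 241.611ms (3/5)
6. 1449.664ms @ 18/5 + 241.611ms (3/5)
7. 1691.275ms @ 21/5 + 241.611ms (3/5)
8. 1932.886ms @ 24/5 + 241.611ms (3/5)
9. 2174.497ms @ 27/5 + 241.611ms (3/5)

note 8 onset = 24/5b = 1932.886ms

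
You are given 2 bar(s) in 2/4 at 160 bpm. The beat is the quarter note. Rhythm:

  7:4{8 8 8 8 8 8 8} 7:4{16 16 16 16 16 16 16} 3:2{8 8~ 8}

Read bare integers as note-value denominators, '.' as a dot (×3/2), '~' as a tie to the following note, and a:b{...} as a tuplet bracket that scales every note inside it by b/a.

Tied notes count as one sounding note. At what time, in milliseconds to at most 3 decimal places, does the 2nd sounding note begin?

note 2 onset = 2/7b = 107.143ms

1. 0.0ms @ 0 + 107.143ms (2/7)
2. 107.143ms @ 2/7 + 107.143ms (2/7)
3. 214.286ms @ 4/7 + 107.143ms (2/7)
4. 321.429ms @ 6/7 + 107.143ms (2/7)
5. 428.571ms @ 8/7 + 107.143ms (2/7)
6. 535.714ms @ 10/7 + 107.143ms (2/7)
7. 642.857ms @ 12/7 + 107.143ms (2/7)
8. 750.0ms @ 2 + 53.571ms (1/7)
9. 803.571ms @ 15/7 + 53.571ms (1/7)
10. 857.143ms @ 16/7 + 53.571ms (1/7)
11. 910.714ms @ 17/7 + 53.571ms (1/7)
12. 964.286ms @ 18/7 + 53.571ms (1/7)
13. 1017.857ms @ 19/7 + 53.571ms (1/7)
14. 1071.429ms @ 20/7 + 53.571ms (1/7)
15. 1125.0ms @ 3 + 125.0ms (1/3)
16. 1250.0ms @ 10/3 + 250.0ms (2/3)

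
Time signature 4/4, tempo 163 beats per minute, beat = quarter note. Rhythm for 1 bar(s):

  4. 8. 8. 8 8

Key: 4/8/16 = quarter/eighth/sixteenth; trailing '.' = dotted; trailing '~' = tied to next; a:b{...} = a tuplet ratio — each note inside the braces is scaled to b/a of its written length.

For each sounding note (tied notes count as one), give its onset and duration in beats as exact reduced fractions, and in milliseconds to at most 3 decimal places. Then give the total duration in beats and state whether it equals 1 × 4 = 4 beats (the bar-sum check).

1) 0.0ms=0b +552.147ms=3/2b
2) 552.147ms=3/2b +276.074ms=3/4b
3) 828.221ms=9/4b +276.074ms=3/4b
4) 1104.294ms=3b +184.049ms=1/2b
5) 1288.344ms=7/2b +184.049ms=1/2b
Σ=4b of 4 (163bpm 4/4) — PASS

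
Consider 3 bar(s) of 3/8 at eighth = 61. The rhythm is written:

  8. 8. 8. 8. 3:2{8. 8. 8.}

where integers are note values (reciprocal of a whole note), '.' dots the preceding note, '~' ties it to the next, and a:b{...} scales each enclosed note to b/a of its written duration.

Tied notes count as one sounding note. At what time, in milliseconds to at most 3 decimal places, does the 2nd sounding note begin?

1. 0.0ms @ 0 + 1475.41ms (3/2)
2. 1475.41ms @ 3/2 + 1475.41ms (3/2)
3. 2950.82ms @ 3 + 1475.41ms (3/2)
4. 4426.23ms @ 9/2 + 1475.41ms (3/2)
5. 5901.639ms @ 6 + 983.607ms (1)
6. 6885.246ms @ 7 + 983.607ms (1)
7. 7868.852ms @ 8 + 983.607ms (1)

note 2 onset = 3/2b = 1475.41ms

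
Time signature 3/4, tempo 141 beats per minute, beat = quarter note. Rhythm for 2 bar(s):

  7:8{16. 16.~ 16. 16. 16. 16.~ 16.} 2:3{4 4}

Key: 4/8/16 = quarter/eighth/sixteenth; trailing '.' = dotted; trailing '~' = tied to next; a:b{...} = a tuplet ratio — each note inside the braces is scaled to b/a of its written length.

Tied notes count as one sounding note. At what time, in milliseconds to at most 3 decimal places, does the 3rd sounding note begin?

1. 0.0ms @ 0 + 182.371ms (3/7)
2. 182.371ms @ 3/7 + 364.742ms (6/7)
3. 547.112ms @ 9/7 + 182.371ms (3/7)
4. 729.483ms @ 12/7 + 182.371ms (3/7)
5. 911.854ms @ 15/7 + 364.742ms (6/7)
6. 1276.596ms @ 3 + 638.298ms (3/2)
7. 1914.894ms @ 9/2 + 638.298ms (3/2)

note 3 onset = 9/7b = 547.112ms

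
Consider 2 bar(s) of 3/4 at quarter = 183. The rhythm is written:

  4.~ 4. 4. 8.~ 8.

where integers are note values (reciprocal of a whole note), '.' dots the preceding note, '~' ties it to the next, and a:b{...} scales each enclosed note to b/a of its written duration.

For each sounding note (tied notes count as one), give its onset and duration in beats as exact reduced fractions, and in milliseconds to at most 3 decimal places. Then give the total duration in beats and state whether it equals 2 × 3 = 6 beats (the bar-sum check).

1) 0.0ms=0b +983.607ms=3b
2) 983.607ms=3b +491.803ms=3/2b
3) 1475.41ms=9/2b +491.803ms=3/2b
Σ=6b of 6 (183bpm 3/4) — PASS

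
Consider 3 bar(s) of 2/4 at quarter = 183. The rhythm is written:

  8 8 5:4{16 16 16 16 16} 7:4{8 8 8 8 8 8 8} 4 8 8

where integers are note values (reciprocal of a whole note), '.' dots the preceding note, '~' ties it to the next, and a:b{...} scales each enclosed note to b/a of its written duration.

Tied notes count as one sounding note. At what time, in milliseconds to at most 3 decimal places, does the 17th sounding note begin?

1. 0.0ms @ 0 + 163.934ms (1/2)
2. 163.934ms @ 1/2 + 163.934ms (1/2)
3. 327.869ms @ 1 + 65.574ms (1/5)
4. 393.443ms @ 6/5 + 65.574ms (1/5)
5. 459.016ms @ 7/5 + 65.574ms (1/5)
6. 524.59ms @ 8/5 + 65.574ms (1/5)
7. 590.164ms @ 9/5 + 65.574ms (1/5)
8. 655.738ms @ 2 + 93.677ms (2/7)
9. 749.415ms @ 16/7 + 93.677ms (2/7)
10. 843.091ms @ 18/7 + 93.677ms (2/7)
11. 936.768ms @ 20/7 + 93.677ms (2/7)
12. 1030.445ms @ 22/7 + 93.677ms (2/7)
13. 1124.122ms @ 24/7 + 93.677ms (2/7)
14. 1217.799ms @ 26/7 + 93.677ms (2/7)
15. 1311.475ms @ 4 + 327.869ms (1)
16. 1639.344ms @ 5 + 163.934ms (1/2)
17. 1803.279ms @ 11/2 + 163.934ms (1/2)

note 17 onset = 11/2b = 1803.279ms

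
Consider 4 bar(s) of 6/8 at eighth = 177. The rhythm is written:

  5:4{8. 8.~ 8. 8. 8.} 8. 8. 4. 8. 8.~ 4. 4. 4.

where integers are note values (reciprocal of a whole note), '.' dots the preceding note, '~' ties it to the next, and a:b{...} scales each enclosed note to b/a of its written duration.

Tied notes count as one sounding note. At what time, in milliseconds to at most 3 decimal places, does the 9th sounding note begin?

note 9 onset = 27/2b = 4576.271ms

1. 0.0ms @ 0 + 406.78ms (6/5)
2. 406.78ms @ 6/5 + 813.559ms (12/5)
3. 1220.339ms @ 18/5 + 406.78ms (6/5)
4. 1627.119ms @ 24/5 + 406.78ms (6/5)
5. 2033.898ms @ 6 + 508.475ms (3/2)
6. 2542.373ms @ 15/2 + 508.475ms (3/2)
7. 3050.847ms @ 9 + 1016.949ms (3)
8. 4067.797ms @ 12 + 508.475ms (3/2)
9. 4576.271ms @ 27/2 + 1525.424ms (9/2)
10. 6101.695ms @ 18 + 1016.949ms (3)
11. 7118.644ms @ 21 + 1016.949ms (3)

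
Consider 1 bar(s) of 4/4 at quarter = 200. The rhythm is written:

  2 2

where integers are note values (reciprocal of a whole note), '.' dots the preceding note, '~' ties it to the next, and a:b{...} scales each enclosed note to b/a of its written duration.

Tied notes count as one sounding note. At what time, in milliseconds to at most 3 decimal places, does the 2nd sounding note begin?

note 2 onset = 2b = 600.0ms

1. 0.0ms @ 0 + 600.0ms (2)
2. 600.0ms @ 2 + 600.0ms (2)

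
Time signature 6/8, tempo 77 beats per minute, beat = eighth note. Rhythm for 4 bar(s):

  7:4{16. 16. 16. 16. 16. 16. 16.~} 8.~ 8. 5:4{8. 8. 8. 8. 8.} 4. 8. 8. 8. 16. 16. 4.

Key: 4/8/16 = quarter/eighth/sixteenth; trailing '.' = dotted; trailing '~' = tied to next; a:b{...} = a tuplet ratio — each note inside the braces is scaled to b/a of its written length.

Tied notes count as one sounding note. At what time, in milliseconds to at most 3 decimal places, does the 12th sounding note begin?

note 12 onset = 54/5b = 8415.584ms

1. 0.0ms @ 0 + 333.952ms (3/7)
2. 333.952ms @ 3/7 + 333.952ms (3/7)
3. 667.904ms @ 6/7 + 333.952ms (3/7)
4. 1001.855ms @ 9/7 + 333.952ms (3/7)
5. 1335.807ms @ 12/7 + 333.952ms (3/7)
6. 1669.759ms @ 15/7 + 333.952ms (3/7)
7. 2003.711ms @ 18/7 + 2671.614ms (24/7)
8. 4675.325ms @ 6 + 935.065ms (6/5)
9. 5610.39ms @ 36/5 + 935.065ms (6/5)
10. 6545.455ms @ 42/5 + 935.065ms (6/5)
11. 7480.519ms @ 48/5 + 935.065ms (6/5)
12. 8415.584ms @ 54/5 + 935.065ms (6/5)
13. 9350.649ms @ 12 + 2337.662ms (3)
14. 11688.312ms @ 15 + 1168.831ms (3/2)
15. 12857.143ms @ 33/2 + 1168.831ms (3/2)
16. 14025.974ms @ 18 + 1168.831ms (3/2)
17. 15194.805ms @ 39/2 + 584.416ms (3/4)
18. 15779.221ms @ 81/4 + 584.416ms (3/4)
19. 16363.636ms @ 21 + 2337.662ms (3)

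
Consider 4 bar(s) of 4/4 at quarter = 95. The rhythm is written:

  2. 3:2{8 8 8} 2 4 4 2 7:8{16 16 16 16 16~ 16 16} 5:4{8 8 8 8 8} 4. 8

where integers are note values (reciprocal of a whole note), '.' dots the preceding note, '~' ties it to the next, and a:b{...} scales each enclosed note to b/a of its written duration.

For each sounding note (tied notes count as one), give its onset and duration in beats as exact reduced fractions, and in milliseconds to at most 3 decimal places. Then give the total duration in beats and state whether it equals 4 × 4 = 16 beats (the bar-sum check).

1) 0.0ms=0b +1894.737ms=3b
2) 1894.737ms=3b +210.526ms=1/3b
3) 2105.263ms=10/3b +210.526ms=1/3b
4) 2315.789ms=11/3b +210.526ms=1/3b
5) 2526.316ms=4b +1263.158ms=2b
6) 3789.474ms=6b +631.579ms=1b
7) 4421.053ms=7b +631.579ms=1b
8) 5052.632ms=8b +1263.158ms=2b
9) 6315.789ms=10b +180.451ms=2/7b
10) 6496.241ms=72/7b +180.451ms=2/7b
11) 6676.692ms=74/7b +180.451ms=2/7b
12) 6857.143ms=76/7b +180.451ms=2/7b
13) 7037.594ms=78/7b +360.902ms=4/7b
14) 7398.496ms=82/7b +180.451ms=2/7b
15) 7578.947ms=12b +252.632ms=2/5b
16) 7831.579ms=62/5b +252.632ms=2/5b
17) 8084.211ms=64/5b +252.632ms=2/5b
18) 8336.842ms=66/5b +252.632ms=2/5b
19) 8589.474ms=68/5b +252.632ms=2/5b
20) 8842.105ms=14b +947.368ms=3/2b
21) 9789.474ms=31/2b +315.789ms=1/2b
Σ=16b of 16 (95bpm 4/4) — PASS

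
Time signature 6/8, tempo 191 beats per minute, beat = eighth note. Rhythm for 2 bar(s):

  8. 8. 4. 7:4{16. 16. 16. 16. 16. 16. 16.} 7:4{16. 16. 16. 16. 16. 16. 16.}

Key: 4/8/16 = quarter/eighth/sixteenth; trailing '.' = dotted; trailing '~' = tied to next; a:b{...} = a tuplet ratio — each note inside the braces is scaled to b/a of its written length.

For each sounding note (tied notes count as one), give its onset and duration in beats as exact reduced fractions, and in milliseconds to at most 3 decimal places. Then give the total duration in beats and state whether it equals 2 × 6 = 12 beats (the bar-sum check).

1) 0.0ms=0b +471.204ms=3/2b
2) 471.204ms=3/2b +471.204ms=3/2b
3) 942.408ms=3b +942.408ms=3b
4) 1884.817ms=6b +134.63ms=3/7b
5) 2019.447ms=45/7b +134.63ms=3/7b
6) 2154.076ms=48/7b +134.63ms=3/7b
7) 2288.706ms=51/7b +134.63ms=3/7b
8) 2423.336ms=54/7b +134.63ms=3/7b
9) 2557.966ms=57/7b +134.63ms=3/7b
10) 2692.595ms=60/7b +134.63ms=3/7b
11) 2827.225ms=9b +134.63ms=3/7b
12) 2961.855ms=66/7b +134.63ms=3/7b
13) 3096.485ms=69/7b +134.63ms=3/7b
14) 3231.114ms=72/7b +134.63ms=3/7b
15) 3365.744ms=75/7b +134.63ms=3/7b
16) 3500.374ms=78/7b +134.63ms=3/7b
17) 3635.004ms=81/7b +134.63ms=3/7b
Σ=12b of 12 (191bpm 6/8) — PASS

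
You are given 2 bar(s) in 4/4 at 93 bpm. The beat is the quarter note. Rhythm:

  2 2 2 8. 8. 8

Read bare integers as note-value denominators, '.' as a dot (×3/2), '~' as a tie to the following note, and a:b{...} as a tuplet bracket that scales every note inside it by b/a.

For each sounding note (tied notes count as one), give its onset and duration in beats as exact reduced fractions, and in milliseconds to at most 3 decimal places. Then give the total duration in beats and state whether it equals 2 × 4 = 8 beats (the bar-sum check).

1) 0.0ms=0b +1290.323ms=2b
2) 1290.323ms=2b +1290.323ms=2b
3) 2580.645ms=4b +1290.323ms=2b
4) 3870.968ms=6b +483.871ms=3/4b
5) 4354.839ms=27/4b +483.871ms=3/4b
6) 4838.71ms=15/2b +322.581ms=1/2b
Σ=8b of 8 (93bpm 4/4) — PASS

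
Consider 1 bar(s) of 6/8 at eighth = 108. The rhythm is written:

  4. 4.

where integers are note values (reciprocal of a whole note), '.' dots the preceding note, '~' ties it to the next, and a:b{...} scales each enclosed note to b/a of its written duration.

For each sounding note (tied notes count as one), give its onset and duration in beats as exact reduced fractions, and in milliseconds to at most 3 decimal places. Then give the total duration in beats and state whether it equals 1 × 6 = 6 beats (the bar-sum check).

1) 0.0ms=0b +1666.667ms=3b
2) 1666.667ms=3b +1666.667ms=3b
Σ=6b of 6 (108bpm 6/8) — PASS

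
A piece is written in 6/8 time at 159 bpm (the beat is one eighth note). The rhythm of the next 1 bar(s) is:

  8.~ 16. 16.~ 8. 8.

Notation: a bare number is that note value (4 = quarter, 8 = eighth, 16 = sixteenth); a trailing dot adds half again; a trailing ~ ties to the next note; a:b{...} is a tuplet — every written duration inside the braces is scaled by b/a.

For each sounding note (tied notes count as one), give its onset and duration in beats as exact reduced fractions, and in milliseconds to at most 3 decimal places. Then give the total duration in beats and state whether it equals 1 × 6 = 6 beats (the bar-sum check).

1) 0.0ms=0b +849.057ms=9/4b
2) 849.057ms=9/4b +849.057ms=9/4b
3) 1698.113ms=9/2b +566.038ms=3/2b
Σ=6b of 6 (159bpm 6/8) — PASS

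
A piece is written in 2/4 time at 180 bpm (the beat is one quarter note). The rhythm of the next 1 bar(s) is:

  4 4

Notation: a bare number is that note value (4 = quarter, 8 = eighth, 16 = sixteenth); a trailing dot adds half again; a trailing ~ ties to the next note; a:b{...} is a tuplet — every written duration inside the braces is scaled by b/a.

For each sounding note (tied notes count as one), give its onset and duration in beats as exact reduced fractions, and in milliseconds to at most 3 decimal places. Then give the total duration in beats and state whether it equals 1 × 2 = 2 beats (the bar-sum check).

1) 0.0ms=0b +333.333ms=1b
2) 333.333ms=1b +333.333ms=1b
Σ=2b of 2 (180bpm 2/4) — PASS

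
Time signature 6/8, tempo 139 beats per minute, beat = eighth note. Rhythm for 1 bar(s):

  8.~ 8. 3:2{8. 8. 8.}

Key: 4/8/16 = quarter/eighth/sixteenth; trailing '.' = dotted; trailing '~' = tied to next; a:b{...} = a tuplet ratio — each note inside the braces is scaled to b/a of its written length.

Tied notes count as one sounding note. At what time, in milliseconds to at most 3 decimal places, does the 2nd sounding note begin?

1. 0.0ms @ 0 + 1294.964ms (3)
2. 1294.964ms @ 3 + 431.655ms (1)
3. 1726.619ms @ 4 + 431.655ms (1)
4. 2158.273ms @ 5 + 431.655ms (1)

note 2 onset = 3b = 1294.964ms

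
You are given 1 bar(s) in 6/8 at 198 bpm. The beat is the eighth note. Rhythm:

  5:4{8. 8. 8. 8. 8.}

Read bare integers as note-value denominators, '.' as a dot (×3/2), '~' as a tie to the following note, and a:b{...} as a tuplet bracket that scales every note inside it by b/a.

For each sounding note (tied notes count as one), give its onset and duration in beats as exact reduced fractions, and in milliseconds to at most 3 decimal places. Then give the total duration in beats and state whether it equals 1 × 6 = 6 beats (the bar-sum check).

1) 0.0ms=0b +363.636ms=6/5b
2) 363.636ms=6/5b +363.636ms=6/5b
3) 727.273ms=12/5b +363.636ms=6/5b
4) 1090.909ms=18/5b +363.636ms=6/5b
5) 1454.545ms=24/5b +363.636ms=6/5b
Σ=6b of 6 (198bpm 6/8) — PASS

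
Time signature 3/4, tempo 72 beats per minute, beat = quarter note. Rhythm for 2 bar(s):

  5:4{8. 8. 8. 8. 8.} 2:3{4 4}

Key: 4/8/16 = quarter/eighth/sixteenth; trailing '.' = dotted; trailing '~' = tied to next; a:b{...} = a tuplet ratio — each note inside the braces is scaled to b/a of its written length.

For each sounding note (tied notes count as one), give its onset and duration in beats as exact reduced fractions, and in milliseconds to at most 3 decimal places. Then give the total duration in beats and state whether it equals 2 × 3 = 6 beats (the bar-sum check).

1) 0.0ms=0b +500.0ms=3/5b
2) 500.0ms=3/5b +500.0ms=3/5b
3) 1000.0ms=6/5b +500.0ms=3/5b
4) 1500.0ms=9/5b +500.0ms=3/5b
5) 2000.0ms=12/5b +500.0ms=3/5b
6) 2500.0ms=3b +1250.0ms=3/2b
7) 3750.0ms=9/2b +1250.0ms=3/2b
Σ=6b of 6 (72bpm 3/4) — PASS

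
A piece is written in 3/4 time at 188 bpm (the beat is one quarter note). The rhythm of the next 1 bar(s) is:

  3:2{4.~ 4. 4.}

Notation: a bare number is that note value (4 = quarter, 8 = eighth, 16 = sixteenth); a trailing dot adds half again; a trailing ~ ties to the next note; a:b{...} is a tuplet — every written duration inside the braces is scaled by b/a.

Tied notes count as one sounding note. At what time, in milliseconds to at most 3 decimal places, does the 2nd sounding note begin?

note 2 onset = 2b = 638.298ms

1. 0.0ms @ 0 + 638.298ms (2)
2. 638.298ms @ 2 + 319.149ms (1)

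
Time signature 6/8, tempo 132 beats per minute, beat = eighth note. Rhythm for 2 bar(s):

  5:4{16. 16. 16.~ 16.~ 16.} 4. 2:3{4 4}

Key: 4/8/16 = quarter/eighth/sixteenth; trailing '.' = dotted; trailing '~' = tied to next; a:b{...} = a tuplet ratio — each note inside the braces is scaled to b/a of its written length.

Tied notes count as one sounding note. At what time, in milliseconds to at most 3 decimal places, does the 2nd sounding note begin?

1. 0.0ms @ 0 + 272.727ms (3/5)
2. 272.727ms @ 3/5 + 272.727ms (3/5)
3. 545.455ms @ 6/5 + 818.182ms (9/5)
4. 1363.636ms @ 3 + 1363.636ms (3)
5. 2727.273ms @ 6 + 1363.636ms (3)
6. 4090.909ms @ 9 + 1363.636ms (3)

note 2 onset = 3/5b = 272.727ms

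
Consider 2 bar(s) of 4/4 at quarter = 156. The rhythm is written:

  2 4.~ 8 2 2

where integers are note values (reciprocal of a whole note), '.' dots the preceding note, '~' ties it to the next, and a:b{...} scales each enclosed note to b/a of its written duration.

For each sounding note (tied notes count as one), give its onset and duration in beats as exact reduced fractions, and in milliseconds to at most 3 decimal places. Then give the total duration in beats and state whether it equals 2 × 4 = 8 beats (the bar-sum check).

1) 0.0ms=0b +769.231ms=2b
2) 769.231ms=2b +769.231ms=2b
3) 1538.462ms=4b +769.231ms=2b
4) 2307.692ms=6b +769.231ms=2b
Σ=8b of 8 (156bpm 4/4) — PASS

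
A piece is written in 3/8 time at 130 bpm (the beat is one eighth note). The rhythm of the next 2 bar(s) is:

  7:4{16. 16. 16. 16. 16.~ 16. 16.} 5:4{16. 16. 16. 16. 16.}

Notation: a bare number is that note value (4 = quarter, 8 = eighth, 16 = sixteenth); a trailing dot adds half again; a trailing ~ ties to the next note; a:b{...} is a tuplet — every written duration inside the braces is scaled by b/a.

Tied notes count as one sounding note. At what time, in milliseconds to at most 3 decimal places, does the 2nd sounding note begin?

note 2 onset = 3/7b = 197.802ms

1. 0.0ms @ 0 + 197.802ms (3/7)
2. 197.802ms @ 3/7 + 197.802ms (3/7)
3. 395.604ms @ 6/7 + 197.802ms (3/7)
4. 593.407ms @ 9/7 + 197.802ms (3/7)
5. 791.209ms @ 12/7 + 395.604ms (6/7)
6. 1186.813ms @ 18/7 + 197.802ms (3/7)
7. 1384.615ms @ 3 + 276.923ms (3/5)
8. 1661.538ms @ 18/5 + 276.923ms (3/5)
9. 1938.462ms @ 21/5 + 276.923ms (3/5)
10. 2215.385ms @ 24/5 + 276.923ms (3/5)
11. 2492.308ms @ 27/5 + 276.923ms (3/5)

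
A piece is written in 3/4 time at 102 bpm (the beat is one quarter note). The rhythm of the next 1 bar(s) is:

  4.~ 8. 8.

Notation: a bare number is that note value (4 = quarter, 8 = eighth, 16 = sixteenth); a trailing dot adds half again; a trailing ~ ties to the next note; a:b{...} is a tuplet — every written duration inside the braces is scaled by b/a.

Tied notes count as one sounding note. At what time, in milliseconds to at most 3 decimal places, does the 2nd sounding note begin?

1. 0.0ms @ 0 + 1323.529ms (9/4)
2. 1323.529ms @ 9/4 + 441.176ms (3/4)

note 2 onset = 9/4b = 1323.529ms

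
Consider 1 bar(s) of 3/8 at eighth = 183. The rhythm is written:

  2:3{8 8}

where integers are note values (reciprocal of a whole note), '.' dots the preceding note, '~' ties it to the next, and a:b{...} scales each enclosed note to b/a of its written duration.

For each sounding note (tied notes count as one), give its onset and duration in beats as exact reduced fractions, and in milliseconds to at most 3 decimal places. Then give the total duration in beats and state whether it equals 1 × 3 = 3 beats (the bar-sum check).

1) 0.0ms=0b +491.803ms=3/2b
2) 491.803ms=3/2b +491.803ms=3/2b
Σ=3b of 3 (183bpm 3/8) — PASS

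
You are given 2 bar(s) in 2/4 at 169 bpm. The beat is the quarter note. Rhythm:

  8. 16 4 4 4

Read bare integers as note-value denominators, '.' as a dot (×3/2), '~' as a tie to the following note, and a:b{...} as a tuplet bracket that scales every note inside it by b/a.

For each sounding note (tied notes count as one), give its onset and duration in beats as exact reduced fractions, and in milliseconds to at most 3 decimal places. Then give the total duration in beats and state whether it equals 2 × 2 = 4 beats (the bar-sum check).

1) 0.0ms=0b +266.272ms=3/4b
2) 266.272ms=3/4b +88.757ms=1/4b
3) 355.03ms=1b +355.03ms=1b
4) 710.059ms=2b +355.03ms=1b
5) 1065.089ms=3b +355.03ms=1b
Σ=4b of 4 (169bpm 2/4) — PASS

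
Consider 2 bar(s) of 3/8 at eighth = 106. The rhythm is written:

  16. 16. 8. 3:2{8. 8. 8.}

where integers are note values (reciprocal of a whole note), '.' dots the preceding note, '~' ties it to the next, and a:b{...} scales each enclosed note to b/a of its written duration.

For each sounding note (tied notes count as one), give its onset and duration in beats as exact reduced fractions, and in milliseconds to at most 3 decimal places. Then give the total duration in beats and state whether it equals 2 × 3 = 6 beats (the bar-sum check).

1) 0.0ms=0b +424.528ms=3/4b
2) 424.528ms=3/4b +424.528ms=3/4b
3) 849.057ms=3/2b +849.057ms=3/2b
4) 1698.113ms=3b +566.038ms=1b
5) 2264.151ms=4b +566.038ms=1b
6) 2830.189ms=5b +566.038ms=1b
Σ=6b of 6 (106bpm 3/8) — PASS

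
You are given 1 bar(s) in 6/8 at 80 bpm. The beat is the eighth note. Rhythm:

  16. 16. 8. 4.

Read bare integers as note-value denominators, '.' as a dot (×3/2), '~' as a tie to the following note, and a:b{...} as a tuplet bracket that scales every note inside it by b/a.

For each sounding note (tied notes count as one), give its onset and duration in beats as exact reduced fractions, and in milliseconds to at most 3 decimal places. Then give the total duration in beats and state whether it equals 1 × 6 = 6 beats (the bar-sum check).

1) 0.0ms=0b +562.5ms=3/4b
2) 562.5ms=3/4b +562.5ms=3/4b
3) 1125.0ms=3/2b +1125.0ms=3/2b
4) 2250.0ms=3b +2250.0ms=3b
Σ=6b of 6 (80bpm 6/8) — PASS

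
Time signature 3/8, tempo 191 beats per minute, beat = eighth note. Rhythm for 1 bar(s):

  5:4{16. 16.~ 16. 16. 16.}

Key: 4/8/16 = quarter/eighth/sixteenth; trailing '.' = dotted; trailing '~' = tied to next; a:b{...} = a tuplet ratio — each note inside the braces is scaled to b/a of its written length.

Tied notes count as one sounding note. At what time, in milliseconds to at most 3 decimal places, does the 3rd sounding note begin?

note 3 onset = 9/5b = 565.445ms

1. 0.0ms @ 0 + 188.482ms (3/5)
2. 188.482ms @ 3/5 + 376.963ms (6/5)
3. 565.445ms @ 9/5 + 188.482ms (3/5)
4. 753.927ms @ 12/5 + 188.482ms (3/5)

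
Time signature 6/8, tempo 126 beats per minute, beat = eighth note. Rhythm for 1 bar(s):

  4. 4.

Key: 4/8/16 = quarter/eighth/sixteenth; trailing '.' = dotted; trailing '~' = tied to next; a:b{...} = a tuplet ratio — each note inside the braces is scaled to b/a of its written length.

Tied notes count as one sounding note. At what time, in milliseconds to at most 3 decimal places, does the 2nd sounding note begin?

1. 0.0ms @ 0 + 1428.571ms (3)
2. 1428.571ms @ 3 + 1428.571ms (3)

note 2 onset = 3b = 1428.571ms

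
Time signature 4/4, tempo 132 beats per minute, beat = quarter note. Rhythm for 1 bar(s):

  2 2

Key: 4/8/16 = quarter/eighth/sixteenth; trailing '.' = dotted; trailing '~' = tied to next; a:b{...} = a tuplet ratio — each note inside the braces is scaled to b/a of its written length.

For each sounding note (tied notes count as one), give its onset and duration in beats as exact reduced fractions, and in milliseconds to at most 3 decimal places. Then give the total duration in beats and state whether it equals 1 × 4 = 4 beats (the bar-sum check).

1) 0.0ms=0b +909.091ms=2b
2) 909.091ms=2b +909.091ms=2b
Σ=4b of 4 (132bpm 4/4) — PASS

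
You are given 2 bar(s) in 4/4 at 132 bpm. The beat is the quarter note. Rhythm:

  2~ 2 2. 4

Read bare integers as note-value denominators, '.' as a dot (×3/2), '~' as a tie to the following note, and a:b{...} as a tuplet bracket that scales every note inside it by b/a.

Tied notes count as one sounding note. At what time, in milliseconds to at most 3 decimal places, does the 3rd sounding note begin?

1. 0.0ms @ 0 + 1818.182ms (4)
2. 1818.182ms @ 4 + 1363.636ms (3)
3. 3181.818ms @ 7 + 454.545ms (1)

note 3 onset = 7b = 3181.818ms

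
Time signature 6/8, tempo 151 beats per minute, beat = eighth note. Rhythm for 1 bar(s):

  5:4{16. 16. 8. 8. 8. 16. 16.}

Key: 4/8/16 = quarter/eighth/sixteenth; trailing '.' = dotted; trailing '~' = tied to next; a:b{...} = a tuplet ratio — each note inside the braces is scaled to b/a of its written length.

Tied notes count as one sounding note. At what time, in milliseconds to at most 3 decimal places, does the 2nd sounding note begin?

note 2 onset = 3/5b = 238.411ms

1. 0.0ms @ 0 + 238.411ms (3/5)
2. 238.411ms @ 3/5 + 238.411ms (3/5)
3. 476.821ms @ 6/5 + 476.821ms (6/5)
4. 953.642ms @ 12/5 + 476.821ms (6/5)
5. 1430.464ms @ 18/5 + 476.821ms (6/5)
6. 1907.285ms @ 24/5 + 238.411ms (3/5)
7. 2145.695ms @ 27/5 + 238.411ms (3/5)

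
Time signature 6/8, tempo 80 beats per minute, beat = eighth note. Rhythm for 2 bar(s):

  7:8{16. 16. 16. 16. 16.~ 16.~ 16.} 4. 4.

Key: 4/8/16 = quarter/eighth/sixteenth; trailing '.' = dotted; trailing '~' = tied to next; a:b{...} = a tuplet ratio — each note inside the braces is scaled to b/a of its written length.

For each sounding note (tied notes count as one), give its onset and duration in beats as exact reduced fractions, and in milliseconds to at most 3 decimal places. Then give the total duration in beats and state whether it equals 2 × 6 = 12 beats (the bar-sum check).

1) 0.0ms=0b +642.857ms=6/7b
2) 642.857ms=6/7b +642.857ms=6/7b
3) 1285.714ms=12/7b +642.857ms=6/7b
4) 1928.571ms=18/7b +642.857ms=6/7b
5) 2571.429ms=24/7b +1928.571ms=18/7b
6) 4500.0ms=6b +2250.0ms=3b
7) 6750.0ms=9b +2250.0ms=3b
Σ=12b of 12 (80bpm 6/8) — PASS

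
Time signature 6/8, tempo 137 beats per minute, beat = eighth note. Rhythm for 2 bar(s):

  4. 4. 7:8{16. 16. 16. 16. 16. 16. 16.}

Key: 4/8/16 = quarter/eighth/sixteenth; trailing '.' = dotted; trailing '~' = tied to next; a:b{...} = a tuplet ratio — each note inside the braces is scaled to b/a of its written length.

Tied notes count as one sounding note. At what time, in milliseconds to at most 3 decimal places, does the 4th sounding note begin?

1. 0.0ms @ 0 + 1313.869ms (3)
2. 1313.869ms @ 3 + 1313.869ms (3)
3. 2627.737ms @ 6 + 375.391ms (6/7)
4. 3003.128ms @ 48/7 + 375.391ms (6/7)
5. 3378.519ms @ 54/7 + 375.391ms (6/7)
6. 3753.91ms @ 60/7 + 375.391ms (6/7)
7. 4129.301ms @ 66/7 + 375.391ms (6/7)
8. 4504.692ms @ 72/7 + 375.391ms (6/7)
9. 4880.083ms @ 78/7 + 375.391ms (6/7)

note 4 onset = 48/7b = 3003.128ms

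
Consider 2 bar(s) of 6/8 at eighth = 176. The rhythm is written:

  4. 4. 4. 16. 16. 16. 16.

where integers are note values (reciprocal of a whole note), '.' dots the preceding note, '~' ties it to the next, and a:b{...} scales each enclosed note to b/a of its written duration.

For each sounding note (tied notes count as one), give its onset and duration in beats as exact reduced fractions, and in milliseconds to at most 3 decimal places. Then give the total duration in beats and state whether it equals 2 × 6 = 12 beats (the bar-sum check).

1) 0.0ms=0b +1022.727ms=3b
2) 1022.727ms=3b +1022.727ms=3b
3) 2045.455ms=6b +1022.727ms=3b
4) 3068.182ms=9b +255.682ms=3/4b
5) 3323.864ms=39/4b +255.682ms=3/4b
6) 3579.545ms=21/2b +255.682ms=3/4b
7) 3835.227ms=45/4b +255.682ms=3/4b
Σ=12b of 12 (176bpm 6/8) — PASS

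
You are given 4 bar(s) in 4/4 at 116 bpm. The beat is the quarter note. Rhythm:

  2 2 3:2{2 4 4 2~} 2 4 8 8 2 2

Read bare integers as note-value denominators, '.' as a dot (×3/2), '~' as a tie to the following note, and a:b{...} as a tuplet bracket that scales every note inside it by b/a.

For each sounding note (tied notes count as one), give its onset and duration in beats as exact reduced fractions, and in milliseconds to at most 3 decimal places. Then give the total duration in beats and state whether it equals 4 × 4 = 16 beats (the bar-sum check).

1) 0.0ms=0b +1034.483ms=2b
2) 1034.483ms=2b +1034.483ms=2b
3) 2068.966ms=4b +689.655ms=4/3b
4) 2758.621ms=16/3b +344.828ms=2/3b
5) 3103.448ms=6b +344.828ms=2/3b
6) 3448.276ms=20/3b +1724.138ms=10/3b
7) 5172.414ms=10b +517.241ms=1b
8) 5689.655ms=11b +258.621ms=1/2b
9) 5948.276ms=23/2b +258.621ms=1/2b
10) 6206.897ms=12b +1034.483ms=2b
11) 7241.379ms=14b +1034.483ms=2b
Σ=16b of 16 (116bpm 4/4) — PASS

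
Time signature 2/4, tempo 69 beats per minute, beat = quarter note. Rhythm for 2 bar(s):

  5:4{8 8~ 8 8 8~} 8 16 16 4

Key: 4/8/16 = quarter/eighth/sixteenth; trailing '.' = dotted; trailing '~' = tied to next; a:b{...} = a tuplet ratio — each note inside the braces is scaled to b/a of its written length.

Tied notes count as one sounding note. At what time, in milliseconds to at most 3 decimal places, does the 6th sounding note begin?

note 6 onset = 11/4b = 2391.304ms

1. 0.0ms @ 0 + 347.826ms (2/5)
2. 347.826ms @ 2/5 + 695.652ms (4/5)
3. 1043.478ms @ 6/5 + 347.826ms (2/5)
4. 1391.304ms @ 8/5 + 782.609ms (9/10)
5. 2173.913ms @ 5/2 + 217.391ms (1/4)
6. 2391.304ms @ 11/4 + 217.391ms (1/4)
7. 2608.696ms @ 3 + 869.565ms (1)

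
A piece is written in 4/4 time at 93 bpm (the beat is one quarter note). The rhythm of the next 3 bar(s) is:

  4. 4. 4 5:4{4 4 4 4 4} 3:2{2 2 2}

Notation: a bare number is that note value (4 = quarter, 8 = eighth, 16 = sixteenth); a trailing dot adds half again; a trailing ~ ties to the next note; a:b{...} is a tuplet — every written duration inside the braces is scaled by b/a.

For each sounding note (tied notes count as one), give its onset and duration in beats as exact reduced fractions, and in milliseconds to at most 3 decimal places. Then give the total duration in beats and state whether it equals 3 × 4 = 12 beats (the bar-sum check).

1) 0.0ms=0b +967.742ms=3/2b
2) 967.742ms=3/2b +967.742ms=3/2b
3) 1935.484ms=3b +645.161ms=1b
4) 2580.645ms=4b +516.129ms=4/5b
5) 3096.774ms=24/5b +516.129ms=4/5b
6) 3612.903ms=28/5b +516.129ms=4/5b
7) 4129.032ms=32/5b +516.129ms=4/5b
8) 4645.161ms=36/5b +516.129ms=4/5b
9) 5161.29ms=8b +860.215ms=4/3b
10) 6021.505ms=28/3b +860.215ms=4/3b
11) 6881.72ms=32/3b +860.215ms=4/3b
Σ=12b of 12 (93bpm 4/4) — PASS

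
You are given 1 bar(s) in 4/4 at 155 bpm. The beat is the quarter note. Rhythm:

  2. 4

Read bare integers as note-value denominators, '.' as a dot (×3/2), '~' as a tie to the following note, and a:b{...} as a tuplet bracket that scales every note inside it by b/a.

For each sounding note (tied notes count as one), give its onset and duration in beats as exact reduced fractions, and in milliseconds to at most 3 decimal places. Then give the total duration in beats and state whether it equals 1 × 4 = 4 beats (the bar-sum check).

1) 0.0ms=0b +1161.29ms=3b
2) 1161.29ms=3b +387.097ms=1b
Σ=4b of 4 (155bpm 4/4) — PASS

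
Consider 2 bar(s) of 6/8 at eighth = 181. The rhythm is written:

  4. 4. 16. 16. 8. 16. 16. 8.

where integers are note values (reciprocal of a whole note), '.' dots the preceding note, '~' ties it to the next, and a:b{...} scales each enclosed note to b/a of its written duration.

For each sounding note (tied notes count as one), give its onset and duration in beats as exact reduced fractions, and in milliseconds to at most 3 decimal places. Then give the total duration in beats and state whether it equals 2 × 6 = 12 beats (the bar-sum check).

1) 0.0ms=0b +994.475ms=3b
2) 994.475ms=3b +994.475ms=3b
3) 1988.95ms=6b +248.619ms=3/4b
4) 2237.569ms=27/4b +248.619ms=3/4b
5) 2486.188ms=15/2b +497.238ms=3/2b
6) 2983.425ms=9b +248.619ms=3/4b
7) 3232.044ms=39/4b +248.619ms=3/4b
8) 3480.663ms=21/2b +497.238ms=3/2b
Σ=12b of 12 (181bpm 6/8) — PASS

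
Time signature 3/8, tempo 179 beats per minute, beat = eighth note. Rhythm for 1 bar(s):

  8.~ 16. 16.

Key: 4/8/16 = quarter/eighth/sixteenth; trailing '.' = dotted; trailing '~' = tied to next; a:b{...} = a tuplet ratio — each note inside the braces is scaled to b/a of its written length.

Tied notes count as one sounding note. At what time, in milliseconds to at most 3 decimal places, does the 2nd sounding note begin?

1. 0.0ms @ 0 + 754.19ms (9/4)
2. 754.19ms @ 9/4 + 251.397ms (3/4)

note 2 onset = 9/4b = 754.19ms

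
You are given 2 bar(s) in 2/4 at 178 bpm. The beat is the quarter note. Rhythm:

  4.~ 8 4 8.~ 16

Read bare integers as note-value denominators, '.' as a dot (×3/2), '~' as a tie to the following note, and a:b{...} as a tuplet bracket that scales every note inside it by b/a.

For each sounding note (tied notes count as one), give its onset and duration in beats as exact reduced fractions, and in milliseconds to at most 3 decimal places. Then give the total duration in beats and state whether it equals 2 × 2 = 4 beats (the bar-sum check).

1) 0.0ms=0b +674.157ms=2b
2) 674.157ms=2b +337.079ms=1b
3) 1011.236ms=3b +337.079ms=1b
Σ=4b of 4 (178bpm 2/4) — PASS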